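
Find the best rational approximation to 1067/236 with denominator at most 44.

104/23

Expand x = 1067/236 as a continued fraction with the Euclidean algorithm:
  1067 = 4*236 + 123, so a_0 = 4.
  236 = 1*123 + 113, so a_1 = 1.
  123 = 1*113 + 10, so a_2 = 1.
  113 = 11*10 + 3, so a_3 = 11.
  10 = 3*3 + 1, so a_4 = 3.
  3 = 3*1 + 0, so a_5 = 3.
so x = [4; 1, 1, 11, 3, 3].
Convergents (p_i = a_i*p_{i-1} + p_{i-2}, q_i = a_i*q_{i-1} + q_{i-2} with p_{-2}=0, p_{-1}=1, q_{-2}=1, q_{-1}=0), until the denominator exceeds 44:
  i=0: a_0=4, p_0 = 4*1 + 0 = 4, q_0 = 4*0 + 1 = 1.
  i=1: a_1=1, p_1 = 1*4 + 1 = 5, q_1 = 1*1 + 0 = 1.
  i=2: a_2=1, p_2 = 1*5 + 4 = 9, q_2 = 1*1 + 1 = 2.
  i=3: a_3=11, p_3 = 11*9 + 5 = 104, q_3 = 11*2 + 1 = 23.
  i=4: a_4=3, p_4 = 3*104 + 9 = 321, q_4 = 3*23 + 2 = 71.
q_4 = 71 > 44, so the last convergent with denominator <= 44 is p_3/q_3 = 104/23.
The closest fraction with denominator <= 44 is either p_3/q_3 or the intermediate fraction (k*p_3 + p_2)/(k*q_3 + q_2) with the largest k >= 1 whose denominator stays <= 44; these approach x as k grows, and every other convergent or intermediate fraction in range is farther away.
Largest k: floor((44 - q_2)/q_3) = floor((44 - 2)/23) = 1.
That gives (1*104 + 9)/(1*23 + 2) = 113/25.
Compare the errors: |x - 104/23| = |1067*23 - 104*236|/(236*23) = 3/5428, and |x - 113/25| = |1067*25 - 113*236|/(236*25) = 7/5900.
Cross-multiplying, 3*5900 = 17700 < 37996 = 7*5428, so 3/5428 is smaller: the convergent 104/23 is closer to x than 113/25.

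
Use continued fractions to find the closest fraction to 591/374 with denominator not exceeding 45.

Expand x = 591/374 as a continued fraction with the Euclidean algorithm:
  591 = 1*374 + 217, so a_0 = 1.
  374 = 1*217 + 157, so a_1 = 1.
  217 = 1*157 + 60, so a_2 = 1.
  157 = 2*60 + 37, so a_3 = 2.
  60 = 1*37 + 23, so a_4 = 1.
  37 = 1*23 + 14, so a_5 = 1.
  23 = 1*14 + 9, so a_6 = 1.
  14 = 1*9 + 5, so a_7 = 1.
  9 = 1*5 + 4, so a_8 = 1.
  5 = 1*4 + 1, so a_9 = 1.
  4 = 4*1 + 0, so a_10 = 4.
so x = [1; 1, 1, 2, 1, 1, 1, 1, 1, 1, 4].
Convergents (p_i = a_i*p_{i-1} + p_{i-2}, q_i = a_i*q_{i-1} + q_{i-2} with p_{-2}=0, p_{-1}=1, q_{-2}=1, q_{-1}=0), until the denominator exceeds 45:
  i=0: a_0=1, p_0 = 1*1 + 0 = 1, q_0 = 1*0 + 1 = 1.
  i=1: a_1=1, p_1 = 1*1 + 1 = 2, q_1 = 1*1 + 0 = 1.
  i=2: a_2=1, p_2 = 1*2 + 1 = 3, q_2 = 1*1 + 1 = 2.
  i=3: a_3=2, p_3 = 2*3 + 2 = 8, q_3 = 2*2 + 1 = 5.
  i=4: a_4=1, p_4 = 1*8 + 3 = 11, q_4 = 1*5 + 2 = 7.
  i=5: a_5=1, p_5 = 1*11 + 8 = 19, q_5 = 1*7 + 5 = 12.
  i=6: a_6=1, p_6 = 1*19 + 11 = 30, q_6 = 1*12 + 7 = 19.
  i=7: a_7=1, p_7 = 1*30 + 19 = 49, q_7 = 1*19 + 12 = 31.
  i=8: a_8=1, p_8 = 1*49 + 30 = 79, q_8 = 1*31 + 19 = 50.
q_8 = 50 > 45, so the last convergent with denominator <= 45 is p_7/q_7 = 49/31.
The closest fraction with denominator <= 45 is either p_7/q_7 or the intermediate fraction (k*p_7 + p_6)/(k*q_7 + q_6) with the largest k >= 1 whose denominator stays <= 45; these approach x as k grows, and every other convergent or intermediate fraction in range is farther away.
Largest k: floor((45 - q_6)/q_7) = floor((45 - 19)/31) = 0.
Since k = 0, no intermediate fraction beyond p_7/q_7 has denominator <= 45, so the convergent 49/31 is the closest (its error is |591*31 - 49*374|/(374*31) = 5/11594).

49/31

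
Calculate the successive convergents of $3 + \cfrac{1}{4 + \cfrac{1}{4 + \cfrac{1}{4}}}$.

Using the convergent recurrence p_i = a_i*p_{i-1} + p_{i-2}, q_i = a_i*q_{i-1} + q_{i-2} with p_{-2}=0, p_{-1}=1, q_{-2}=1, q_{-1}=0:
  i=0: a_0=3, p_0 = 3*1 + 0 = 3, q_0 = 3*0 + 1 = 1.
  i=1: a_1=4, p_1 = 4*3 + 1 = 13, q_1 = 4*1 + 0 = 4.
  i=2: a_2=4, p_2 = 4*13 + 3 = 55, q_2 = 4*4 + 1 = 17.
  i=3: a_3=4, p_3 = 4*55 + 13 = 233, q_3 = 4*17 + 4 = 72.

3/1, 13/4, 55/17, 233/72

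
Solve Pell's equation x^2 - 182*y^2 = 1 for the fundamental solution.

(x, y) = (27, 2)

First expand sqrt(182) as a continued fraction. With x_i = (sqrt(182) + m_i)/d_i and (m_0, d_0) = (0, 1): a_0 = floor(sqrt(182)) = 13, since 13^2 = 169 <= 182 < 196 = 14^2.
Iterate m_{i+1} = d_i*a_i - m_i, d_{i+1} = (182 - m_{i+1}^2)/d_i, a_{i+1} = floor((a_0 + m_{i+1})/d_{i+1}):
  m_1 = 1*13 - 0 = 13, d_1 = (182 - 13^2)/1 = 13/1 = 13, a_1 = floor((13 + 13)/13) = 2.
  m_2 = 13*2 - 13 = 13, d_2 = (182 - 13^2)/13 = 13/13 = 1, a_2 = floor((13 + 13)/1) = 26.
  m_3 = 1*26 - 13 = 13, d_3 = (182 - 13^2)/1 = 13/1 = 13: (m_3, d_3) = (m_1, d_1) = (13, 13), so from here the quotients repeat a_1, a_2; the period length is 2.
So sqrt(182) = [13; (2, 26)] with period length k = 2.
k is even, so the fundamental solution of x^2 - 182y^2 = 1 is (p_{k-1}, q_{k-1}) = (p_1, q_1); compute convergents through index 1.
Convergents (p_i = a_i*p_{i-1} + p_{i-2}, q_i = a_i*q_{i-1} + q_{i-2} with p_{-2}=0, p_{-1}=1, q_{-2}=1, q_{-1}=0):
  i=0: a_0=13, p_0 = 13*1 + 0 = 13, q_0 = 13*0 + 1 = 1.
  i=1: a_1=2, p_1 = 2*13 + 1 = 27, q_1 = 2*1 + 0 = 2.
Check: 27^2 - 182*2^2 = 729 - 728 = 1, so (x, y) = (27, 2) solves the equation, and by the theorem it is the least positive solution.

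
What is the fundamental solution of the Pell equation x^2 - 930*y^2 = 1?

First expand sqrt(930) as a continued fraction. With x_i = (sqrt(930) + m_i)/d_i and (m_0, d_0) = (0, 1): a_0 = floor(sqrt(930)) = 30, since 30^2 = 900 <= 930 < 961 = 31^2.
Iterate m_{i+1} = d_i*a_i - m_i, d_{i+1} = (930 - m_{i+1}^2)/d_i, a_{i+1} = floor((a_0 + m_{i+1})/d_{i+1}):
  m_1 = 1*30 - 0 = 30, d_1 = (930 - 30^2)/1 = 30/1 = 30, a_1 = floor((30 + 30)/30) = 2.
  m_2 = 30*2 - 30 = 30, d_2 = (930 - 30^2)/30 = 30/30 = 1, a_2 = floor((30 + 30)/1) = 60.
  m_3 = 1*60 - 30 = 30, d_3 = (930 - 30^2)/1 = 30/1 = 30: (m_3, d_3) = (m_1, d_1) = (30, 30), so from here the quotients repeat a_1, a_2; the period length is 2.
So sqrt(930) = [30; (2, 60)] with period length k = 2.
k is even, so the fundamental solution of x^2 - 930y^2 = 1 is (p_{k-1}, q_{k-1}) = (p_1, q_1); compute convergents through index 1.
Convergents (p_i = a_i*p_{i-1} + p_{i-2}, q_i = a_i*q_{i-1} + q_{i-2} with p_{-2}=0, p_{-1}=1, q_{-2}=1, q_{-1}=0):
  i=0: a_0=30, p_0 = 30*1 + 0 = 30, q_0 = 30*0 + 1 = 1.
  i=1: a_1=2, p_1 = 2*30 + 1 = 61, q_1 = 2*1 + 0 = 2.
Check: 61^2 - 930*2^2 = 3721 - 3720 = 1, so (x, y) = (61, 2) solves the equation, and by the theorem it is the least positive solution.

(x, y) = (61, 2)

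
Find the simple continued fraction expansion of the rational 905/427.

[2; 8, 2, 1, 2, 6]

Run the Euclidean algorithm on 905 and 427; the successive quotients are the partial quotients a_0, a_1, ... (each step inverts the fractional part left over by the previous one):
  905 = 2*427 + 51, so a_0 = 2.
  427 = 8*51 + 19, so a_1 = 8.
  51 = 2*19 + 13, so a_2 = 2.
  19 = 1*13 + 6, so a_3 = 1.
  13 = 2*6 + 1, so a_4 = 2.
  6 = 6*1 + 0, so a_5 = 6.
The remainder reaches 0 after 6 divisions, so the expansion has 6 partial quotients, read off in order.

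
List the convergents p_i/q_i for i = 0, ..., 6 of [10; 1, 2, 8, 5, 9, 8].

Using the convergent recurrence p_i = a_i*p_{i-1} + p_{i-2}, q_i = a_i*q_{i-1} + q_{i-2} with p_{-2}=0, p_{-1}=1, q_{-2}=1, q_{-1}=0:
  i=0: a_0=10, p_0 = 10*1 + 0 = 10, q_0 = 10*0 + 1 = 1.
  i=1: a_1=1, p_1 = 1*10 + 1 = 11, q_1 = 1*1 + 0 = 1.
  i=2: a_2=2, p_2 = 2*11 + 10 = 32, q_2 = 2*1 + 1 = 3.
  i=3: a_3=8, p_3 = 8*32 + 11 = 267, q_3 = 8*3 + 1 = 25.
  i=4: a_4=5, p_4 = 5*267 + 32 = 1367, q_4 = 5*25 + 3 = 128.
  i=5: a_5=9, p_5 = 9*1367 + 267 = 12570, q_5 = 9*128 + 25 = 1177.
  i=6: a_6=8, p_6 = 8*12570 + 1367 = 101927, q_6 = 8*1177 + 128 = 9544.

10/1, 11/1, 32/3, 267/25, 1367/128, 12570/1177, 101927/9544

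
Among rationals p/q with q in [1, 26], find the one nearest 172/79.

Expand x = 172/79 as a continued fraction with the Euclidean algorithm:
  172 = 2*79 + 14, so a_0 = 2.
  79 = 5*14 + 9, so a_1 = 5.
  14 = 1*9 + 5, so a_2 = 1.
  9 = 1*5 + 4, so a_3 = 1.
  5 = 1*4 + 1, so a_4 = 1.
  4 = 4*1 + 0, so a_5 = 4.
so x = [2; 5, 1, 1, 1, 4].
Convergents (p_i = a_i*p_{i-1} + p_{i-2}, q_i = a_i*q_{i-1} + q_{i-2} with p_{-2}=0, p_{-1}=1, q_{-2}=1, q_{-1}=0), until the denominator exceeds 26:
  i=0: a_0=2, p_0 = 2*1 + 0 = 2, q_0 = 2*0 + 1 = 1.
  i=1: a_1=5, p_1 = 5*2 + 1 = 11, q_1 = 5*1 + 0 = 5.
  i=2: a_2=1, p_2 = 1*11 + 2 = 13, q_2 = 1*5 + 1 = 6.
  i=3: a_3=1, p_3 = 1*13 + 11 = 24, q_3 = 1*6 + 5 = 11.
  i=4: a_4=1, p_4 = 1*24 + 13 = 37, q_4 = 1*11 + 6 = 17.
  i=5: a_5=4, p_5 = 4*37 + 24 = 172, q_5 = 4*17 + 11 = 79.
q_5 = 79 > 26, so the last convergent with denominator <= 26 is p_4/q_4 = 37/17.
The closest fraction with denominator <= 26 is either p_4/q_4 or the intermediate fraction (k*p_4 + p_3)/(k*q_4 + q_3) with the largest k >= 1 whose denominator stays <= 26; these approach x as k grows, and every other convergent or intermediate fraction in range is farther away.
Largest k: floor((26 - q_3)/q_4) = floor((26 - 11)/17) = 0.
Since k = 0, no intermediate fraction beyond p_4/q_4 has denominator <= 26, so the convergent 37/17 is the closest (its error is |172*17 - 37*79|/(79*17) = 1/1343).

37/17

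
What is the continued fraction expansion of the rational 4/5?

[0; 1, 4]

Run the Euclidean algorithm on 4 and 5; the successive quotients are the partial quotients a_0, a_1, ... (each step inverts the fractional part left over by the previous one):
  4 = 0*5 + 4, so a_0 = 0.
  5 = 1*4 + 1, so a_1 = 1.
  4 = 4*1 + 0, so a_2 = 4.
The remainder reaches 0 after 3 divisions, so the expansion has 3 partial quotients, read off in order.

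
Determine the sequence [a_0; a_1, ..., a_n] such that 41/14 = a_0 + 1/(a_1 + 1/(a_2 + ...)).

Run the Euclidean algorithm on 41 and 14; the successive quotients are the partial quotients a_0, a_1, ... (each step inverts the fractional part left over by the previous one):
  41 = 2*14 + 13, so a_0 = 2.
  14 = 1*13 + 1, so a_1 = 1.
  13 = 13*1 + 0, so a_2 = 13.
The remainder reaches 0 after 3 divisions, so the expansion has 3 partial quotients, read off in order.

[2; 1, 13]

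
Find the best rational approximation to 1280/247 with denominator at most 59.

Expand x = 1280/247 as a continued fraction with the Euclidean algorithm:
  1280 = 5*247 + 45, so a_0 = 5.
  247 = 5*45 + 22, so a_1 = 5.
  45 = 2*22 + 1, so a_2 = 2.
  22 = 22*1 + 0, so a_3 = 22.
so x = [5; 5, 2, 22].
Convergents (p_i = a_i*p_{i-1} + p_{i-2}, q_i = a_i*q_{i-1} + q_{i-2} with p_{-2}=0, p_{-1}=1, q_{-2}=1, q_{-1}=0), until the denominator exceeds 59:
  i=0: a_0=5, p_0 = 5*1 + 0 = 5, q_0 = 5*0 + 1 = 1.
  i=1: a_1=5, p_1 = 5*5 + 1 = 26, q_1 = 5*1 + 0 = 5.
  i=2: a_2=2, p_2 = 2*26 + 5 = 57, q_2 = 2*5 + 1 = 11.
  i=3: a_3=22, p_3 = 22*57 + 26 = 1280, q_3 = 22*11 + 5 = 247.
q_3 = 247 > 59, so the last convergent with denominator <= 59 is p_2/q_2 = 57/11.
The closest fraction with denominator <= 59 is either p_2/q_2 or the intermediate fraction (k*p_2 + p_1)/(k*q_2 + q_1) with the largest k >= 1 whose denominator stays <= 59; these approach x as k grows, and every other convergent or intermediate fraction in range is farther away.
Largest k: floor((59 - q_1)/q_2) = floor((59 - 5)/11) = 4.
That gives (4*57 + 26)/(4*11 + 5) = 254/49.
Compare the errors: |x - 57/11| = |1280*11 - 57*247|/(247*11) = 1/2717, and |x - 254/49| = |1280*49 - 254*247|/(247*49) = 18/12103.
Cross-multiplying, 1*12103 = 12103 < 48906 = 18*2717, so 1/2717 is smaller: the convergent 57/11 is closer to x than 254/49.

57/11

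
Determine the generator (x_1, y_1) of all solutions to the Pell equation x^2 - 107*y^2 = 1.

First expand sqrt(107) as a continued fraction. With x_i = (sqrt(107) + m_i)/d_i and (m_0, d_0) = (0, 1): a_0 = floor(sqrt(107)) = 10, since 10^2 = 100 <= 107 < 121 = 11^2.
Iterate m_{i+1} = d_i*a_i - m_i, d_{i+1} = (107 - m_{i+1}^2)/d_i, a_{i+1} = floor((a_0 + m_{i+1})/d_{i+1}):
  m_1 = 1*10 - 0 = 10, d_1 = (107 - 10^2)/1 = 7/1 = 7, a_1 = floor((10 + 10)/7) = 2.
  m_2 = 7*2 - 10 = 4, d_2 = (107 - 4^2)/7 = 91/7 = 13, a_2 = floor((10 + 4)/13) = 1.
  m_3 = 13*1 - 4 = 9, d_3 = (107 - 9^2)/13 = 26/13 = 2, a_3 = floor((10 + 9)/2) = 9.
  m_4 = 2*9 - 9 = 9, d_4 = (107 - 9^2)/2 = 26/2 = 13, a_4 = floor((10 + 9)/13) = 1.
  m_5 = 13*1 - 9 = 4, d_5 = (107 - 4^2)/13 = 91/13 = 7, a_5 = floor((10 + 4)/7) = 2.
  m_6 = 7*2 - 4 = 10, d_6 = (107 - 10^2)/7 = 7/7 = 1, a_6 = floor((10 + 10)/1) = 20.
  m_7 = 1*20 - 10 = 10, d_7 = (107 - 10^2)/1 = 7/1 = 7: (m_7, d_7) = (m_1, d_1) = (10, 7), so from here the quotients repeat a_1, ..., a_6; the period length is 6.
So sqrt(107) = [10; (2, 1, 9, 1, 2, 20)] with period length k = 6.
k is even, so the fundamental solution of x^2 - 107y^2 = 1 is (p_{k-1}, q_{k-1}) = (p_5, q_5); compute convergents through index 5.
Convergents (p_i = a_i*p_{i-1} + p_{i-2}, q_i = a_i*q_{i-1} + q_{i-2} with p_{-2}=0, p_{-1}=1, q_{-2}=1, q_{-1}=0):
  i=0: a_0=10, p_0 = 10*1 + 0 = 10, q_0 = 10*0 + 1 = 1.
  i=1: a_1=2, p_1 = 2*10 + 1 = 21, q_1 = 2*1 + 0 = 2.
  i=2: a_2=1, p_2 = 1*21 + 10 = 31, q_2 = 1*2 + 1 = 3.
  i=3: a_3=9, p_3 = 9*31 + 21 = 300, q_3 = 9*3 + 2 = 29.
  i=4: a_4=1, p_4 = 1*300 + 31 = 331, q_4 = 1*29 + 3 = 32.
  i=5: a_5=2, p_5 = 2*331 + 300 = 962, q_5 = 2*32 + 29 = 93.
Check: 962^2 - 107*93^2 = 925444 - 925443 = 1, so (x, y) = (962, 93) solves the equation, and by the theorem it is the least positive solution.

(x, y) = (962, 93)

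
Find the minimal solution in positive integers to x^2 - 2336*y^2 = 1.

(x, y) = (145, 3)

First expand sqrt(2336) as a continued fraction. With x_i = (sqrt(2336) + m_i)/d_i and (m_0, d_0) = (0, 1): a_0 = floor(sqrt(2336)) = 48, since 48^2 = 2304 <= 2336 < 2401 = 49^2.
Iterate m_{i+1} = d_i*a_i - m_i, d_{i+1} = (2336 - m_{i+1}^2)/d_i, a_{i+1} = floor((a_0 + m_{i+1})/d_{i+1}):
  m_1 = 1*48 - 0 = 48, d_1 = (2336 - 48^2)/1 = 32/1 = 32, a_1 = floor((48 + 48)/32) = 3.
  m_2 = 32*3 - 48 = 48, d_2 = (2336 - 48^2)/32 = 32/32 = 1, a_2 = floor((48 + 48)/1) = 96.
  m_3 = 1*96 - 48 = 48, d_3 = (2336 - 48^2)/1 = 32/1 = 32: (m_3, d_3) = (m_1, d_1) = (48, 32), so from here the quotients repeat a_1, a_2; the period length is 2.
So sqrt(2336) = [48; (3, 96)] with period length k = 2.
k is even, so the fundamental solution of x^2 - 2336y^2 = 1 is (p_{k-1}, q_{k-1}) = (p_1, q_1); compute convergents through index 1.
Convergents (p_i = a_i*p_{i-1} + p_{i-2}, q_i = a_i*q_{i-1} + q_{i-2} with p_{-2}=0, p_{-1}=1, q_{-2}=1, q_{-1}=0):
  i=0: a_0=48, p_0 = 48*1 + 0 = 48, q_0 = 48*0 + 1 = 1.
  i=1: a_1=3, p_1 = 3*48 + 1 = 145, q_1 = 3*1 + 0 = 3.
Check: 145^2 - 2336*3^2 = 21025 - 21024 = 1, so (x, y) = (145, 3) solves the equation, and by the theorem it is the least positive solution.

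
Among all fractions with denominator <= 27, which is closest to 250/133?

Expand x = 250/133 as a continued fraction with the Euclidean algorithm:
  250 = 1*133 + 117, so a_0 = 1.
  133 = 1*117 + 16, so a_1 = 1.
  117 = 7*16 + 5, so a_2 = 7.
  16 = 3*5 + 1, so a_3 = 3.
  5 = 5*1 + 0, so a_4 = 5.
so x = [1; 1, 7, 3, 5].
Convergents (p_i = a_i*p_{i-1} + p_{i-2}, q_i = a_i*q_{i-1} + q_{i-2} with p_{-2}=0, p_{-1}=1, q_{-2}=1, q_{-1}=0), until the denominator exceeds 27:
  i=0: a_0=1, p_0 = 1*1 + 0 = 1, q_0 = 1*0 + 1 = 1.
  i=1: a_1=1, p_1 = 1*1 + 1 = 2, q_1 = 1*1 + 0 = 1.
  i=2: a_2=7, p_2 = 7*2 + 1 = 15, q_2 = 7*1 + 1 = 8.
  i=3: a_3=3, p_3 = 3*15 + 2 = 47, q_3 = 3*8 + 1 = 25.
  i=4: a_4=5, p_4 = 5*47 + 15 = 250, q_4 = 5*25 + 8 = 133.
q_4 = 133 > 27, so the last convergent with denominator <= 27 is p_3/q_3 = 47/25.
The closest fraction with denominator <= 27 is either p_3/q_3 or the intermediate fraction (k*p_3 + p_2)/(k*q_3 + q_2) with the largest k >= 1 whose denominator stays <= 27; these approach x as k grows, and every other convergent or intermediate fraction in range is farther away.
Largest k: floor((27 - q_2)/q_3) = floor((27 - 8)/25) = 0.
Since k = 0, no intermediate fraction beyond p_3/q_3 has denominator <= 27, so the convergent 47/25 is the closest (its error is |250*25 - 47*133|/(133*25) = 1/3325).

47/25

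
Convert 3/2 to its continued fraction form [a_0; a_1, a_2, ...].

Run the Euclidean algorithm on 3 and 2; the successive quotients are the partial quotients a_0, a_1, ... (each step inverts the fractional part left over by the previous one):
  3 = 1*2 + 1, so a_0 = 1.
  2 = 2*1 + 0, so a_1 = 2.
The remainder reaches 0 after 2 divisions, so the expansion has 2 partial quotients, read off in order.

[1; 2]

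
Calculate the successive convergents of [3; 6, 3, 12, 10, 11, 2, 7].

Using the convergent recurrence p_i = a_i*p_{i-1} + p_{i-2}, q_i = a_i*q_{i-1} + q_{i-2} with p_{-2}=0, p_{-1}=1, q_{-2}=1, q_{-1}=0:
  i=0: a_0=3, p_0 = 3*1 + 0 = 3, q_0 = 3*0 + 1 = 1.
  i=1: a_1=6, p_1 = 6*3 + 1 = 19, q_1 = 6*1 + 0 = 6.
  i=2: a_2=3, p_2 = 3*19 + 3 = 60, q_2 = 3*6 + 1 = 19.
  i=3: a_3=12, p_3 = 12*60 + 19 = 739, q_3 = 12*19 + 6 = 234.
  i=4: a_4=10, p_4 = 10*739 + 60 = 7450, q_4 = 10*234 + 19 = 2359.
  i=5: a_5=11, p_5 = 11*7450 + 739 = 82689, q_5 = 11*2359 + 234 = 26183.
  i=6: a_6=2, p_6 = 2*82689 + 7450 = 172828, q_6 = 2*26183 + 2359 = 54725.
  i=7: a_7=7, p_7 = 7*172828 + 82689 = 1292485, q_7 = 7*54725 + 26183 = 409258.

3/1, 19/6, 60/19, 739/234, 7450/2359, 82689/26183, 172828/54725, 1292485/409258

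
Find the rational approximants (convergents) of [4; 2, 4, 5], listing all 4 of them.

4/1, 9/2, 40/9, 209/47

Using the convergent recurrence p_i = a_i*p_{i-1} + p_{i-2}, q_i = a_i*q_{i-1} + q_{i-2} with p_{-2}=0, p_{-1}=1, q_{-2}=1, q_{-1}=0:
  i=0: a_0=4, p_0 = 4*1 + 0 = 4, q_0 = 4*0 + 1 = 1.
  i=1: a_1=2, p_1 = 2*4 + 1 = 9, q_1 = 2*1 + 0 = 2.
  i=2: a_2=4, p_2 = 4*9 + 4 = 40, q_2 = 4*2 + 1 = 9.
  i=3: a_3=5, p_3 = 5*40 + 9 = 209, q_3 = 5*9 + 2 = 47.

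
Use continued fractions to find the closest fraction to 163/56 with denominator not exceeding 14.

Expand x = 163/56 as a continued fraction with the Euclidean algorithm:
  163 = 2*56 + 51, so a_0 = 2.
  56 = 1*51 + 5, so a_1 = 1.
  51 = 10*5 + 1, so a_2 = 10.
  5 = 5*1 + 0, so a_3 = 5.
so x = [2; 1, 10, 5].
Convergents (p_i = a_i*p_{i-1} + p_{i-2}, q_i = a_i*q_{i-1} + q_{i-2} with p_{-2}=0, p_{-1}=1, q_{-2}=1, q_{-1}=0), until the denominator exceeds 14:
  i=0: a_0=2, p_0 = 2*1 + 0 = 2, q_0 = 2*0 + 1 = 1.
  i=1: a_1=1, p_1 = 1*2 + 1 = 3, q_1 = 1*1 + 0 = 1.
  i=2: a_2=10, p_2 = 10*3 + 2 = 32, q_2 = 10*1 + 1 = 11.
  i=3: a_3=5, p_3 = 5*32 + 3 = 163, q_3 = 5*11 + 1 = 56.
q_3 = 56 > 14, so the last convergent with denominator <= 14 is p_2/q_2 = 32/11.
The closest fraction with denominator <= 14 is either p_2/q_2 or the intermediate fraction (k*p_2 + p_1)/(k*q_2 + q_1) with the largest k >= 1 whose denominator stays <= 14; these approach x as k grows, and every other convergent or intermediate fraction in range is farther away.
Largest k: floor((14 - q_1)/q_2) = floor((14 - 1)/11) = 1.
That gives (1*32 + 3)/(1*11 + 1) = 35/12.
Compare the errors: |x - 32/11| = |163*11 - 32*56|/(56*11) = 1/616, and |x - 35/12| = |163*12 - 35*56|/(56*12) = 4/672.
Cross-multiplying, 1*672 = 672 < 2464 = 4*616, so 1/616 is smaller: the convergent 32/11 is closer to x than 35/12.

32/11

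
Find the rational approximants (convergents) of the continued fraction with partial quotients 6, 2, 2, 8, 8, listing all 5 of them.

6/1, 13/2, 32/5, 269/42, 2184/341

Using the convergent recurrence p_i = a_i*p_{i-1} + p_{i-2}, q_i = a_i*q_{i-1} + q_{i-2} with p_{-2}=0, p_{-1}=1, q_{-2}=1, q_{-1}=0:
  i=0: a_0=6, p_0 = 6*1 + 0 = 6, q_0 = 6*0 + 1 = 1.
  i=1: a_1=2, p_1 = 2*6 + 1 = 13, q_1 = 2*1 + 0 = 2.
  i=2: a_2=2, p_2 = 2*13 + 6 = 32, q_2 = 2*2 + 1 = 5.
  i=3: a_3=8, p_3 = 8*32 + 13 = 269, q_3 = 8*5 + 2 = 42.
  i=4: a_4=8, p_4 = 8*269 + 32 = 2184, q_4 = 8*42 + 5 = 341.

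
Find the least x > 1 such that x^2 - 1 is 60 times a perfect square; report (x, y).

(x, y) = (31, 4)

First expand sqrt(60) as a continued fraction. With x_i = (sqrt(60) + m_i)/d_i and (m_0, d_0) = (0, 1): a_0 = floor(sqrt(60)) = 7, since 7^2 = 49 <= 60 < 64 = 8^2.
Iterate m_{i+1} = d_i*a_i - m_i, d_{i+1} = (60 - m_{i+1}^2)/d_i, a_{i+1} = floor((a_0 + m_{i+1})/d_{i+1}):
  m_1 = 1*7 - 0 = 7, d_1 = (60 - 7^2)/1 = 11/1 = 11, a_1 = floor((7 + 7)/11) = 1.
  m_2 = 11*1 - 7 = 4, d_2 = (60 - 4^2)/11 = 44/11 = 4, a_2 = floor((7 + 4)/4) = 2.
  m_3 = 4*2 - 4 = 4, d_3 = (60 - 4^2)/4 = 44/4 = 11, a_3 = floor((7 + 4)/11) = 1.
  m_4 = 11*1 - 4 = 7, d_4 = (60 - 7^2)/11 = 11/11 = 1, a_4 = floor((7 + 7)/1) = 14.
  m_5 = 1*14 - 7 = 7, d_5 = (60 - 7^2)/1 = 11/1 = 11: (m_5, d_5) = (m_1, d_1) = (7, 11), so from here the quotients repeat a_1, ..., a_4; the period length is 4.
So sqrt(60) = [7; (1, 2, 1, 14)] with period length k = 4.
k is even, so the fundamental solution of x^2 - 60y^2 = 1 is (p_{k-1}, q_{k-1}) = (p_3, q_3); compute convergents through index 3.
Convergents (p_i = a_i*p_{i-1} + p_{i-2}, q_i = a_i*q_{i-1} + q_{i-2} with p_{-2}=0, p_{-1}=1, q_{-2}=1, q_{-1}=0):
  i=0: a_0=7, p_0 = 7*1 + 0 = 7, q_0 = 7*0 + 1 = 1.
  i=1: a_1=1, p_1 = 1*7 + 1 = 8, q_1 = 1*1 + 0 = 1.
  i=2: a_2=2, p_2 = 2*8 + 7 = 23, q_2 = 2*1 + 1 = 3.
  i=3: a_3=1, p_3 = 1*23 + 8 = 31, q_3 = 1*3 + 1 = 4.
Check: 31^2 - 60*4^2 = 961 - 960 = 1, so (x, y) = (31, 4) solves the equation, and by the theorem it is the least positive solution.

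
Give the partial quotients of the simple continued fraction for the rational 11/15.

[0; 1, 2, 1, 3]

Run the Euclidean algorithm on 11 and 15; the successive quotients are the partial quotients a_0, a_1, ... (each step inverts the fractional part left over by the previous one):
  11 = 0*15 + 11, so a_0 = 0.
  15 = 1*11 + 4, so a_1 = 1.
  11 = 2*4 + 3, so a_2 = 2.
  4 = 1*3 + 1, so a_3 = 1.
  3 = 3*1 + 0, so a_4 = 3.
The remainder reaches 0 after 5 divisions, so the expansion has 5 partial quotients, read off in order.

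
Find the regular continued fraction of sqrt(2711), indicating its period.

[52; (14, 1, 6, 1, 1, 51, 1, 1, 6, 1, 14, 104)]

Write x_i = (sqrt(2711) + m_i)/d_i with (m_0, d_0) = (0, 1). a_0 = floor(sqrt(2711)) = 52, since 52^2 = 2704 <= 2711 < 2809 = 53^2.
Iterate m_{i+1} = d_i*a_i - m_i, d_{i+1} = (2711 - m_{i+1}^2)/d_i, a_{i+1} = floor((a_0 + m_{i+1})/d_{i+1}):
  m_1 = 1*52 - 0 = 52, d_1 = (2711 - 52^2)/1 = 7/1 = 7, a_1 = floor((52 + 52)/7) = 14.
  m_2 = 7*14 - 52 = 46, d_2 = (2711 - 46^2)/7 = 595/7 = 85, a_2 = floor((52 + 46)/85) = 1.
  m_3 = 85*1 - 46 = 39, d_3 = (2711 - 39^2)/85 = 1190/85 = 14, a_3 = floor((52 + 39)/14) = 6.
  m_4 = 14*6 - 39 = 45, d_4 = (2711 - 45^2)/14 = 686/14 = 49, a_4 = floor((52 + 45)/49) = 1.
  m_5 = 49*1 - 45 = 4, d_5 = (2711 - 4^2)/49 = 2695/49 = 55, a_5 = floor((52 + 4)/55) = 1.
  m_6 = 55*1 - 4 = 51, d_6 = (2711 - 51^2)/55 = 110/55 = 2, a_6 = floor((52 + 51)/2) = 51.
  m_7 = 2*51 - 51 = 51, d_7 = (2711 - 51^2)/2 = 110/2 = 55, a_7 = floor((52 + 51)/55) = 1.
  m_8 = 55*1 - 51 = 4, d_8 = (2711 - 4^2)/55 = 2695/55 = 49, a_8 = floor((52 + 4)/49) = 1.
  m_9 = 49*1 - 4 = 45, d_9 = (2711 - 45^2)/49 = 686/49 = 14, a_9 = floor((52 + 45)/14) = 6.
  m_10 = 14*6 - 45 = 39, d_10 = (2711 - 39^2)/14 = 1190/14 = 85, a_10 = floor((52 + 39)/85) = 1.
  m_11 = 85*1 - 39 = 46, d_11 = (2711 - 46^2)/85 = 595/85 = 7, a_11 = floor((52 + 46)/7) = 14.
  m_12 = 7*14 - 46 = 52, d_12 = (2711 - 52^2)/7 = 7/7 = 1, a_12 = floor((52 + 52)/1) = 104.
  m_13 = 1*104 - 52 = 52, d_13 = (2711 - 52^2)/1 = 7/1 = 7: (m_13, d_13) = (m_1, d_1) = (52, 7), so from here the quotients repeat a_1, ..., a_12; the period length is 12.
Hence the expansion of sqrt(2711) is a_0 = 52 followed by the repeating block 14, 1, 6, 1, 1, 51, 1, 1, 6, 1, 14, 104 (period 12).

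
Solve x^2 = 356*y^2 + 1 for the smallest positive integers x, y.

(x, y) = (500001, 26500)

First expand sqrt(356) as a continued fraction. With x_i = (sqrt(356) + m_i)/d_i and (m_0, d_0) = (0, 1): a_0 = floor(sqrt(356)) = 18, since 18^2 = 324 <= 356 < 361 = 19^2.
Iterate m_{i+1} = d_i*a_i - m_i, d_{i+1} = (356 - m_{i+1}^2)/d_i, a_{i+1} = floor((a_0 + m_{i+1})/d_{i+1}):
  m_1 = 1*18 - 0 = 18, d_1 = (356 - 18^2)/1 = 32/1 = 32, a_1 = floor((18 + 18)/32) = 1.
  m_2 = 32*1 - 18 = 14, d_2 = (356 - 14^2)/32 = 160/32 = 5, a_2 = floor((18 + 14)/5) = 6.
  m_3 = 5*6 - 14 = 16, d_3 = (356 - 16^2)/5 = 100/5 = 20, a_3 = floor((18 + 16)/20) = 1.
  m_4 = 20*1 - 16 = 4, d_4 = (356 - 4^2)/20 = 340/20 = 17, a_4 = floor((18 + 4)/17) = 1.
  m_5 = 17*1 - 4 = 13, d_5 = (356 - 13^2)/17 = 187/17 = 11, a_5 = floor((18 + 13)/11) = 2.
  m_6 = 11*2 - 13 = 9, d_6 = (356 - 9^2)/11 = 275/11 = 25, a_6 = floor((18 + 9)/25) = 1.
  m_7 = 25*1 - 9 = 16, d_7 = (356 - 16^2)/25 = 100/25 = 4, a_7 = floor((18 + 16)/4) = 8.
  m_8 = 4*8 - 16 = 16, d_8 = (356 - 16^2)/4 = 100/4 = 25, a_8 = floor((18 + 16)/25) = 1.
  m_9 = 25*1 - 16 = 9, d_9 = (356 - 9^2)/25 = 275/25 = 11, a_9 = floor((18 + 9)/11) = 2.
  m_10 = 11*2 - 9 = 13, d_10 = (356 - 13^2)/11 = 187/11 = 17, a_10 = floor((18 + 13)/17) = 1.
  m_11 = 17*1 - 13 = 4, d_11 = (356 - 4^2)/17 = 340/17 = 20, a_11 = floor((18 + 4)/20) = 1.
  m_12 = 20*1 - 4 = 16, d_12 = (356 - 16^2)/20 = 100/20 = 5, a_12 = floor((18 + 16)/5) = 6.
  m_13 = 5*6 - 16 = 14, d_13 = (356 - 14^2)/5 = 160/5 = 32, a_13 = floor((18 + 14)/32) = 1.
  m_14 = 32*1 - 14 = 18, d_14 = (356 - 18^2)/32 = 32/32 = 1, a_14 = floor((18 + 18)/1) = 36.
  m_15 = 1*36 - 18 = 18, d_15 = (356 - 18^2)/1 = 32/1 = 32: (m_15, d_15) = (m_1, d_1) = (18, 32), so from here the quotients repeat a_1, ..., a_14; the period length is 14.
So sqrt(356) = [18; (1, 6, 1, 1, 2, 1, 8, 1, 2, 1, 1, 6, 1, 36)] with period length k = 14.
k is even, so the fundamental solution of x^2 - 356y^2 = 1 is (p_{k-1}, q_{k-1}) = (p_13, q_13); compute convergents through index 13.
Convergents (p_i = a_i*p_{i-1} + p_{i-2}, q_i = a_i*q_{i-1} + q_{i-2} with p_{-2}=0, p_{-1}=1, q_{-2}=1, q_{-1}=0):
  i=0: a_0=18, p_0 = 18*1 + 0 = 18, q_0 = 18*0 + 1 = 1.
  i=1: a_1=1, p_1 = 1*18 + 1 = 19, q_1 = 1*1 + 0 = 1.
  i=2: a_2=6, p_2 = 6*19 + 18 = 132, q_2 = 6*1 + 1 = 7.
  i=3: a_3=1, p_3 = 1*132 + 19 = 151, q_3 = 1*7 + 1 = 8.
  i=4: a_4=1, p_4 = 1*151 + 132 = 283, q_4 = 1*8 + 7 = 15.
  i=5: a_5=2, p_5 = 2*283 + 151 = 717, q_5 = 2*15 + 8 = 38.
  i=6: a_6=1, p_6 = 1*717 + 283 = 1000, q_6 = 1*38 + 15 = 53.
  i=7: a_7=8, p_7 = 8*1000 + 717 = 8717, q_7 = 8*53 + 38 = 462.
  i=8: a_8=1, p_8 = 1*8717 + 1000 = 9717, q_8 = 1*462 + 53 = 515.
  i=9: a_9=2, p_9 = 2*9717 + 8717 = 28151, q_9 = 2*515 + 462 = 1492.
  i=10: a_10=1, p_10 = 1*28151 + 9717 = 37868, q_10 = 1*1492 + 515 = 2007.
  i=11: a_11=1, p_11 = 1*37868 + 28151 = 66019, q_11 = 1*2007 + 1492 = 3499.
  i=12: a_12=6, p_12 = 6*66019 + 37868 = 433982, q_12 = 6*3499 + 2007 = 23001.
  i=13: a_13=1, p_13 = 1*433982 + 66019 = 500001, q_13 = 1*23001 + 3499 = 26500.
Check: 500001^2 - 356*26500^2 = 250001000001 - 250001000000 = 1, so (x, y) = (500001, 26500) solves the equation, and by the theorem it is the least positive solution.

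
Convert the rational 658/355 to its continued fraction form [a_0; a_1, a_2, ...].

[1; 1, 5, 1, 4, 1, 3, 2]

Run the Euclidean algorithm on 658 and 355; the successive quotients are the partial quotients a_0, a_1, ... (each step inverts the fractional part left over by the previous one):
  658 = 1*355 + 303, so a_0 = 1.
  355 = 1*303 + 52, so a_1 = 1.
  303 = 5*52 + 43, so a_2 = 5.
  52 = 1*43 + 9, so a_3 = 1.
  43 = 4*9 + 7, so a_4 = 4.
  9 = 1*7 + 2, so a_5 = 1.
  7 = 3*2 + 1, so a_6 = 3.
  2 = 2*1 + 0, so a_7 = 2.
The remainder reaches 0 after 8 divisions, so the expansion has 8 partial quotients, read off in order.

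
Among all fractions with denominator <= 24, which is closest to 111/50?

Expand x = 111/50 as a continued fraction with the Euclidean algorithm:
  111 = 2*50 + 11, so a_0 = 2.
  50 = 4*11 + 6, so a_1 = 4.
  11 = 1*6 + 5, so a_2 = 1.
  6 = 1*5 + 1, so a_3 = 1.
  5 = 5*1 + 0, so a_4 = 5.
so x = [2; 4, 1, 1, 5].
Convergents (p_i = a_i*p_{i-1} + p_{i-2}, q_i = a_i*q_{i-1} + q_{i-2} with p_{-2}=0, p_{-1}=1, q_{-2}=1, q_{-1}=0), until the denominator exceeds 24:
  i=0: a_0=2, p_0 = 2*1 + 0 = 2, q_0 = 2*0 + 1 = 1.
  i=1: a_1=4, p_1 = 4*2 + 1 = 9, q_1 = 4*1 + 0 = 4.
  i=2: a_2=1, p_2 = 1*9 + 2 = 11, q_2 = 1*4 + 1 = 5.
  i=3: a_3=1, p_3 = 1*11 + 9 = 20, q_3 = 1*5 + 4 = 9.
  i=4: a_4=5, p_4 = 5*20 + 11 = 111, q_4 = 5*9 + 5 = 50.
q_4 = 50 > 24, so the last convergent with denominator <= 24 is p_3/q_3 = 20/9.
The closest fraction with denominator <= 24 is either p_3/q_3 or the intermediate fraction (k*p_3 + p_2)/(k*q_3 + q_2) with the largest k >= 1 whose denominator stays <= 24; these approach x as k grows, and every other convergent or intermediate fraction in range is farther away.
Largest k: floor((24 - q_2)/q_3) = floor((24 - 5)/9) = 2.
That gives (2*20 + 11)/(2*9 + 5) = 51/23.
Compare the errors: |x - 20/9| = |111*9 - 20*50|/(50*9) = 1/450, and |x - 51/23| = |111*23 - 51*50|/(50*23) = 3/1150.
Cross-multiplying, 1*1150 = 1150 < 1350 = 3*450, so 1/450 is smaller: the convergent 20/9 is closer to x than 51/23.

20/9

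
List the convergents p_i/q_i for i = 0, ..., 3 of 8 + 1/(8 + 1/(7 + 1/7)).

8/1, 65/8, 463/57, 3306/407

Using the convergent recurrence p_i = a_i*p_{i-1} + p_{i-2}, q_i = a_i*q_{i-1} + q_{i-2} with p_{-2}=0, p_{-1}=1, q_{-2}=1, q_{-1}=0:
  i=0: a_0=8, p_0 = 8*1 + 0 = 8, q_0 = 8*0 + 1 = 1.
  i=1: a_1=8, p_1 = 8*8 + 1 = 65, q_1 = 8*1 + 0 = 8.
  i=2: a_2=7, p_2 = 7*65 + 8 = 463, q_2 = 7*8 + 1 = 57.
  i=3: a_3=7, p_3 = 7*463 + 65 = 3306, q_3 = 7*57 + 8 = 407.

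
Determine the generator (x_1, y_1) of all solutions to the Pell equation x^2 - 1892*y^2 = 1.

First expand sqrt(1892) as a continued fraction. With x_i = (sqrt(1892) + m_i)/d_i and (m_0, d_0) = (0, 1): a_0 = floor(sqrt(1892)) = 43, since 43^2 = 1849 <= 1892 < 1936 = 44^2.
Iterate m_{i+1} = d_i*a_i - m_i, d_{i+1} = (1892 - m_{i+1}^2)/d_i, a_{i+1} = floor((a_0 + m_{i+1})/d_{i+1}):
  m_1 = 1*43 - 0 = 43, d_1 = (1892 - 43^2)/1 = 43/1 = 43, a_1 = floor((43 + 43)/43) = 2.
  m_2 = 43*2 - 43 = 43, d_2 = (1892 - 43^2)/43 = 43/43 = 1, a_2 = floor((43 + 43)/1) = 86.
  m_3 = 1*86 - 43 = 43, d_3 = (1892 - 43^2)/1 = 43/1 = 43: (m_3, d_3) = (m_1, d_1) = (43, 43), so from here the quotients repeat a_1, a_2; the period length is 2.
So sqrt(1892) = [43; (2, 86)] with period length k = 2.
k is even, so the fundamental solution of x^2 - 1892y^2 = 1 is (p_{k-1}, q_{k-1}) = (p_1, q_1); compute convergents through index 1.
Convergents (p_i = a_i*p_{i-1} + p_{i-2}, q_i = a_i*q_{i-1} + q_{i-2} with p_{-2}=0, p_{-1}=1, q_{-2}=1, q_{-1}=0):
  i=0: a_0=43, p_0 = 43*1 + 0 = 43, q_0 = 43*0 + 1 = 1.
  i=1: a_1=2, p_1 = 2*43 + 1 = 87, q_1 = 2*1 + 0 = 2.
Check: 87^2 - 1892*2^2 = 7569 - 7568 = 1, so (x, y) = (87, 2) solves the equation, and by the theorem it is the least positive solution.

(x, y) = (87, 2)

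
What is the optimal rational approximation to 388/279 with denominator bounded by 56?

57/41

Expand x = 388/279 as a continued fraction with the Euclidean algorithm:
  388 = 1*279 + 109, so a_0 = 1.
  279 = 2*109 + 61, so a_1 = 2.
  109 = 1*61 + 48, so a_2 = 1.
  61 = 1*48 + 13, so a_3 = 1.
  48 = 3*13 + 9, so a_4 = 3.
  13 = 1*9 + 4, so a_5 = 1.
  9 = 2*4 + 1, so a_6 = 2.
  4 = 4*1 + 0, so a_7 = 4.
so x = [1; 2, 1, 1, 3, 1, 2, 4].
Convergents (p_i = a_i*p_{i-1} + p_{i-2}, q_i = a_i*q_{i-1} + q_{i-2} with p_{-2}=0, p_{-1}=1, q_{-2}=1, q_{-1}=0), until the denominator exceeds 56:
  i=0: a_0=1, p_0 = 1*1 + 0 = 1, q_0 = 1*0 + 1 = 1.
  i=1: a_1=2, p_1 = 2*1 + 1 = 3, q_1 = 2*1 + 0 = 2.
  i=2: a_2=1, p_2 = 1*3 + 1 = 4, q_2 = 1*2 + 1 = 3.
  i=3: a_3=1, p_3 = 1*4 + 3 = 7, q_3 = 1*3 + 2 = 5.
  i=4: a_4=3, p_4 = 3*7 + 4 = 25, q_4 = 3*5 + 3 = 18.
  i=5: a_5=1, p_5 = 1*25 + 7 = 32, q_5 = 1*18 + 5 = 23.
  i=6: a_6=2, p_6 = 2*32 + 25 = 89, q_6 = 2*23 + 18 = 64.
q_6 = 64 > 56, so the last convergent with denominator <= 56 is p_5/q_5 = 32/23.
The closest fraction with denominator <= 56 is either p_5/q_5 or the intermediate fraction (k*p_5 + p_4)/(k*q_5 + q_4) with the largest k >= 1 whose denominator stays <= 56; these approach x as k grows, and every other convergent or intermediate fraction in range is farther away.
Largest k: floor((56 - q_4)/q_5) = floor((56 - 18)/23) = 1.
That gives (1*32 + 25)/(1*23 + 18) = 57/41.
Compare the errors: |x - 32/23| = |388*23 - 32*279|/(279*23) = 4/6417, and |x - 57/41| = |388*41 - 57*279|/(279*41) = 5/11439.
Cross-multiplying, 5*6417 = 32085 < 45756 = 4*11439, so 5/11439 is smaller: the intermediate fraction 57/41 is closer to x than 32/23.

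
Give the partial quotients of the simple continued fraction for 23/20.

[1; 6, 1, 2]

Run the Euclidean algorithm on 23 and 20; the successive quotients are the partial quotients a_0, a_1, ... (each step inverts the fractional part left over by the previous one):
  23 = 1*20 + 3, so a_0 = 1.
  20 = 6*3 + 2, so a_1 = 6.
  3 = 1*2 + 1, so a_2 = 1.
  2 = 2*1 + 0, so a_3 = 2.
The remainder reaches 0 after 4 divisions, so the expansion has 4 partial quotients, read off in order.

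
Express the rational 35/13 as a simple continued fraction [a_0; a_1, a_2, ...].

Run the Euclidean algorithm on 35 and 13; the successive quotients are the partial quotients a_0, a_1, ... (each step inverts the fractional part left over by the previous one):
  35 = 2*13 + 9, so a_0 = 2.
  13 = 1*9 + 4, so a_1 = 1.
  9 = 2*4 + 1, so a_2 = 2.
  4 = 4*1 + 0, so a_3 = 4.
The remainder reaches 0 after 4 divisions, so the expansion has 4 partial quotients, read off in order.

[2; 1, 2, 4]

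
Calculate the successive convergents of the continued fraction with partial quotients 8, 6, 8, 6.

Using the convergent recurrence p_i = a_i*p_{i-1} + p_{i-2}, q_i = a_i*q_{i-1} + q_{i-2} with p_{-2}=0, p_{-1}=1, q_{-2}=1, q_{-1}=0:
  i=0: a_0=8, p_0 = 8*1 + 0 = 8, q_0 = 8*0 + 1 = 1.
  i=1: a_1=6, p_1 = 6*8 + 1 = 49, q_1 = 6*1 + 0 = 6.
  i=2: a_2=8, p_2 = 8*49 + 8 = 400, q_2 = 8*6 + 1 = 49.
  i=3: a_3=6, p_3 = 6*400 + 49 = 2449, q_3 = 6*49 + 6 = 300.

8/1, 49/6, 400/49, 2449/300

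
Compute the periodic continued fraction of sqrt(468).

[21; (1, 1, 1, 2, 1, 1, 1, 42)]

Write x_i = (sqrt(468) + m_i)/d_i with (m_0, d_0) = (0, 1). a_0 = floor(sqrt(468)) = 21, since 21^2 = 441 <= 468 < 484 = 22^2.
Iterate m_{i+1} = d_i*a_i - m_i, d_{i+1} = (468 - m_{i+1}^2)/d_i, a_{i+1} = floor((a_0 + m_{i+1})/d_{i+1}):
  m_1 = 1*21 - 0 = 21, d_1 = (468 - 21^2)/1 = 27/1 = 27, a_1 = floor((21 + 21)/27) = 1.
  m_2 = 27*1 - 21 = 6, d_2 = (468 - 6^2)/27 = 432/27 = 16, a_2 = floor((21 + 6)/16) = 1.
  m_3 = 16*1 - 6 = 10, d_3 = (468 - 10^2)/16 = 368/16 = 23, a_3 = floor((21 + 10)/23) = 1.
  m_4 = 23*1 - 10 = 13, d_4 = (468 - 13^2)/23 = 299/23 = 13, a_4 = floor((21 + 13)/13) = 2.
  m_5 = 13*2 - 13 = 13, d_5 = (468 - 13^2)/13 = 299/13 = 23, a_5 = floor((21 + 13)/23) = 1.
  m_6 = 23*1 - 13 = 10, d_6 = (468 - 10^2)/23 = 368/23 = 16, a_6 = floor((21 + 10)/16) = 1.
  m_7 = 16*1 - 10 = 6, d_7 = (468 - 6^2)/16 = 432/16 = 27, a_7 = floor((21 + 6)/27) = 1.
  m_8 = 27*1 - 6 = 21, d_8 = (468 - 21^2)/27 = 27/27 = 1, a_8 = floor((21 + 21)/1) = 42.
  m_9 = 1*42 - 21 = 21, d_9 = (468 - 21^2)/1 = 27/1 = 27: (m_9, d_9) = (m_1, d_1) = (21, 27), so from here the quotients repeat a_1, ..., a_8; the period length is 8.
Hence the expansion of sqrt(468) is a_0 = 21 followed by the repeating block 1, 1, 1, 2, 1, 1, 1, 42 (period 8).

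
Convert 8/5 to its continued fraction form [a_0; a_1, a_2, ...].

Run the Euclidean algorithm on 8 and 5; the successive quotients are the partial quotients a_0, a_1, ... (each step inverts the fractional part left over by the previous one):
  8 = 1*5 + 3, so a_0 = 1.
  5 = 1*3 + 2, so a_1 = 1.
  3 = 1*2 + 1, so a_2 = 1.
  2 = 2*1 + 0, so a_3 = 2.
The remainder reaches 0 after 4 divisions, so the expansion has 4 partial quotients, read off in order.

[1; 1, 1, 2]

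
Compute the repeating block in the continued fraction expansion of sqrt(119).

Write x_i = (sqrt(119) + m_i)/d_i with (m_0, d_0) = (0, 1). a_0 = floor(sqrt(119)) = 10, since 10^2 = 100 <= 119 < 121 = 11^2.
Iterate m_{i+1} = d_i*a_i - m_i, d_{i+1} = (119 - m_{i+1}^2)/d_i, a_{i+1} = floor((a_0 + m_{i+1})/d_{i+1}):
  m_1 = 1*10 - 0 = 10, d_1 = (119 - 10^2)/1 = 19/1 = 19, a_1 = floor((10 + 10)/19) = 1.
  m_2 = 19*1 - 10 = 9, d_2 = (119 - 9^2)/19 = 38/19 = 2, a_2 = floor((10 + 9)/2) = 9.
  m_3 = 2*9 - 9 = 9, d_3 = (119 - 9^2)/2 = 38/2 = 19, a_3 = floor((10 + 9)/19) = 1.
  m_4 = 19*1 - 9 = 10, d_4 = (119 - 10^2)/19 = 19/19 = 1, a_4 = floor((10 + 10)/1) = 20.
  m_5 = 1*20 - 10 = 10, d_5 = (119 - 10^2)/1 = 19/1 = 19: (m_5, d_5) = (m_1, d_1) = (10, 19), so from here the quotients repeat a_1, ..., a_4; the period length is 4.
Hence the expansion of sqrt(119) is a_0 = 10 followed by the repeating block 1, 9, 1, 20 (period 4).

[10; (1, 9, 1, 20)]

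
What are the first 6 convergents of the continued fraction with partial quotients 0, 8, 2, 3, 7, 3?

Using the convergent recurrence p_i = a_i*p_{i-1} + p_{i-2}, q_i = a_i*q_{i-1} + q_{i-2} with p_{-2}=0, p_{-1}=1, q_{-2}=1, q_{-1}=0:
  i=0: a_0=0, p_0 = 0*1 + 0 = 0, q_0 = 0*0 + 1 = 1.
  i=1: a_1=8, p_1 = 8*0 + 1 = 1, q_1 = 8*1 + 0 = 8.
  i=2: a_2=2, p_2 = 2*1 + 0 = 2, q_2 = 2*8 + 1 = 17.
  i=3: a_3=3, p_3 = 3*2 + 1 = 7, q_3 = 3*17 + 8 = 59.
  i=4: a_4=7, p_4 = 7*7 + 2 = 51, q_4 = 7*59 + 17 = 430.
  i=5: a_5=3, p_5 = 3*51 + 7 = 160, q_5 = 3*430 + 59 = 1349.

0/1, 1/8, 2/17, 7/59, 51/430, 160/1349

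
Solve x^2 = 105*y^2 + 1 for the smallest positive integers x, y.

First expand sqrt(105) as a continued fraction. With x_i = (sqrt(105) + m_i)/d_i and (m_0, d_0) = (0, 1): a_0 = floor(sqrt(105)) = 10, since 10^2 = 100 <= 105 < 121 = 11^2.
Iterate m_{i+1} = d_i*a_i - m_i, d_{i+1} = (105 - m_{i+1}^2)/d_i, a_{i+1} = floor((a_0 + m_{i+1})/d_{i+1}):
  m_1 = 1*10 - 0 = 10, d_1 = (105 - 10^2)/1 = 5/1 = 5, a_1 = floor((10 + 10)/5) = 4.
  m_2 = 5*4 - 10 = 10, d_2 = (105 - 10^2)/5 = 5/5 = 1, a_2 = floor((10 + 10)/1) = 20.
  m_3 = 1*20 - 10 = 10, d_3 = (105 - 10^2)/1 = 5/1 = 5: (m_3, d_3) = (m_1, d_1) = (10, 5), so from here the quotients repeat a_1, a_2; the period length is 2.
So sqrt(105) = [10; (4, 20)] with period length k = 2.
k is even, so the fundamental solution of x^2 - 105y^2 = 1 is (p_{k-1}, q_{k-1}) = (p_1, q_1); compute convergents through index 1.
Convergents (p_i = a_i*p_{i-1} + p_{i-2}, q_i = a_i*q_{i-1} + q_{i-2} with p_{-2}=0, p_{-1}=1, q_{-2}=1, q_{-1}=0):
  i=0: a_0=10, p_0 = 10*1 + 0 = 10, q_0 = 10*0 + 1 = 1.
  i=1: a_1=4, p_1 = 4*10 + 1 = 41, q_1 = 4*1 + 0 = 4.
Check: 41^2 - 105*4^2 = 1681 - 1680 = 1, so (x, y) = (41, 4) solves the equation, and by the theorem it is the least positive solution.

(x, y) = (41, 4)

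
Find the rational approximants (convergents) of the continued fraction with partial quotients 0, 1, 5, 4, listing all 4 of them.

0/1, 1/1, 5/6, 21/25

Using the convergent recurrence p_i = a_i*p_{i-1} + p_{i-2}, q_i = a_i*q_{i-1} + q_{i-2} with p_{-2}=0, p_{-1}=1, q_{-2}=1, q_{-1}=0:
  i=0: a_0=0, p_0 = 0*1 + 0 = 0, q_0 = 0*0 + 1 = 1.
  i=1: a_1=1, p_1 = 1*0 + 1 = 1, q_1 = 1*1 + 0 = 1.
  i=2: a_2=5, p_2 = 5*1 + 0 = 5, q_2 = 5*1 + 1 = 6.
  i=3: a_3=4, p_3 = 4*5 + 1 = 21, q_3 = 4*6 + 1 = 25.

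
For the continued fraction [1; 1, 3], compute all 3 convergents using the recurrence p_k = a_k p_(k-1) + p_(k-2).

1/1, 2/1, 7/4

Using the convergent recurrence p_i = a_i*p_{i-1} + p_{i-2}, q_i = a_i*q_{i-1} + q_{i-2} with p_{-2}=0, p_{-1}=1, q_{-2}=1, q_{-1}=0:
  i=0: a_0=1, p_0 = 1*1 + 0 = 1, q_0 = 1*0 + 1 = 1.
  i=1: a_1=1, p_1 = 1*1 + 1 = 2, q_1 = 1*1 + 0 = 1.
  i=2: a_2=3, p_2 = 3*2 + 1 = 7, q_2 = 3*1 + 1 = 4.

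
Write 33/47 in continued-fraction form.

Run the Euclidean algorithm on 33 and 47; the successive quotients are the partial quotients a_0, a_1, ... (each step inverts the fractional part left over by the previous one):
  33 = 0*47 + 33, so a_0 = 0.
  47 = 1*33 + 14, so a_1 = 1.
  33 = 2*14 + 5, so a_2 = 2.
  14 = 2*5 + 4, so a_3 = 2.
  5 = 1*4 + 1, so a_4 = 1.
  4 = 4*1 + 0, so a_5 = 4.
The remainder reaches 0 after 6 divisions, so the expansion has 6 partial quotients, read off in order.

[0; 1, 2, 2, 1, 4]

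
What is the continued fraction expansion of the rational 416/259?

Run the Euclidean algorithm on 416 and 259; the successive quotients are the partial quotients a_0, a_1, ... (each step inverts the fractional part left over by the previous one):
  416 = 1*259 + 157, so a_0 = 1.
  259 = 1*157 + 102, so a_1 = 1.
  157 = 1*102 + 55, so a_2 = 1.
  102 = 1*55 + 47, so a_3 = 1.
  55 = 1*47 + 8, so a_4 = 1.
  47 = 5*8 + 7, so a_5 = 5.
  8 = 1*7 + 1, so a_6 = 1.
  7 = 7*1 + 0, so a_7 = 7.
The remainder reaches 0 after 8 divisions, so the expansion has 8 partial quotients, read off in order.

[1; 1, 1, 1, 1, 5, 1, 7]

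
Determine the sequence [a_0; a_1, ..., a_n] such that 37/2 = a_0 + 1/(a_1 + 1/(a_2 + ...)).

Run the Euclidean algorithm on 37 and 2; the successive quotients are the partial quotients a_0, a_1, ... (each step inverts the fractional part left over by the previous one):
  37 = 18*2 + 1, so a_0 = 18.
  2 = 2*1 + 0, so a_1 = 2.
The remainder reaches 0 after 2 divisions, so the expansion has 2 partial quotients, read off in order.

[18; 2]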